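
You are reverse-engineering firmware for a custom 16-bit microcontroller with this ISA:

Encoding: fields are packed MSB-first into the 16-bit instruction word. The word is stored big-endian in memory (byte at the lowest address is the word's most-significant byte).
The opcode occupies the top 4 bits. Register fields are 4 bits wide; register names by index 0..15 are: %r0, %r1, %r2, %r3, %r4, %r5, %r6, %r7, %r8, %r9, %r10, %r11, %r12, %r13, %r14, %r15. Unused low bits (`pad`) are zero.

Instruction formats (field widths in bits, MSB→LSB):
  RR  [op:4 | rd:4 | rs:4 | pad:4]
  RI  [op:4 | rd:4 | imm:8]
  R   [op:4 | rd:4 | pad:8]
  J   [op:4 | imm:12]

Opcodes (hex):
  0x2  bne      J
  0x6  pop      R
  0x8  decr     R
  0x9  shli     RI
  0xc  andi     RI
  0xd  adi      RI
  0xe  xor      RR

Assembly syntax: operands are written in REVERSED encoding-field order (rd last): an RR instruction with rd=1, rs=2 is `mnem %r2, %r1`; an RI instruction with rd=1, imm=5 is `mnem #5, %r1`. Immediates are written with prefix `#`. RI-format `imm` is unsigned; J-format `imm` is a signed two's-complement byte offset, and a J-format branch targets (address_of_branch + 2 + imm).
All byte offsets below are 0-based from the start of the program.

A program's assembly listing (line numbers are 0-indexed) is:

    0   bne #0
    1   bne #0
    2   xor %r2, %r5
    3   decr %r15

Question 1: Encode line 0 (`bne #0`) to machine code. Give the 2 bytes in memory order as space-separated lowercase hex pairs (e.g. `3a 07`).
20 00

L0: bne op=0x2:4|imm=0:12 ⇒ 0x2000 ⇒ big 20 00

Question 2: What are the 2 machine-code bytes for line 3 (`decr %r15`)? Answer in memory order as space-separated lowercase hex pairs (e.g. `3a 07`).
line 3 (decr): pack op=0x8:4|rd=15:4|pad=0:8 = 0x8f00; big→ 8f 00

8f 00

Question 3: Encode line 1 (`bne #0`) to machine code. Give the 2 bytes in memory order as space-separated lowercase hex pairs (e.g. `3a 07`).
line 1 (bne): pack op=0x2:4|imm=0:12 = 0x2000; big→ 20 00

20 00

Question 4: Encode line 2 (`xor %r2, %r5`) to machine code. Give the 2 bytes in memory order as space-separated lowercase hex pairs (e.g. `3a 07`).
2. xor fields op=0xe:4|rd=5:4|rs=2:4|pad=0:4 → word e520h → e5 20

e5 20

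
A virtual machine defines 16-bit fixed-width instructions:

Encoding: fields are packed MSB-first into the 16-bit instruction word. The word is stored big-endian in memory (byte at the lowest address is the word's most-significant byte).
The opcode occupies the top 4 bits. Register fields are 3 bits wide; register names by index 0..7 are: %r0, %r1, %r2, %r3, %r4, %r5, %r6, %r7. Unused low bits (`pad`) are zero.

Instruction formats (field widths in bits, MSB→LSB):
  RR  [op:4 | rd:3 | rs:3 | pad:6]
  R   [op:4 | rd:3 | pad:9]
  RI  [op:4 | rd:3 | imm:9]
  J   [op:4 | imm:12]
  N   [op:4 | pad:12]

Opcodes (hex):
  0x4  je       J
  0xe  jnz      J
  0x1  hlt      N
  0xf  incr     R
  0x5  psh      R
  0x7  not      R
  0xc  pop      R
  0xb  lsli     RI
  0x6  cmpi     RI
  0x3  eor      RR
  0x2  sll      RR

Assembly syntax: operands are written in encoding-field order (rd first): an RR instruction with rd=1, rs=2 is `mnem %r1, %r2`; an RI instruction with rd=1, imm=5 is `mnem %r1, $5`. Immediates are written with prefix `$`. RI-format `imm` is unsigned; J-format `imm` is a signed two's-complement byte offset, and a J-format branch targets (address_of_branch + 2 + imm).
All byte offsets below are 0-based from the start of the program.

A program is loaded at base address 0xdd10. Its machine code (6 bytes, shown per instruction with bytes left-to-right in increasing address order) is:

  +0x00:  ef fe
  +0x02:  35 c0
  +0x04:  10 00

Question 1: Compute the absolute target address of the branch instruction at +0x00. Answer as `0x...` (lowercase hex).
0xdd10

+0x00: ef fe ⇒ word 0xeffe (big)
  op=0xeffe>>12=0xe ⇒ jnz (J)
  [11:0] imm=4094 (s12→-2) = $-2
  target = base 0xdd10 + off 0x00 + 2 + imm -2 = 0xdd10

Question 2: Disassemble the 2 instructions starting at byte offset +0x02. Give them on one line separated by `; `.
eor %r2, %r7; hlt

[02] 35 c0 → 0x35c0
  top 4b → 0x3 → eor [RR]
  [11:9] rd=2 = %r2
  [8:6] rs=7 = %r7
[04] 10 00 → 0x1000
  top 4b → 0x1 → hlt [N]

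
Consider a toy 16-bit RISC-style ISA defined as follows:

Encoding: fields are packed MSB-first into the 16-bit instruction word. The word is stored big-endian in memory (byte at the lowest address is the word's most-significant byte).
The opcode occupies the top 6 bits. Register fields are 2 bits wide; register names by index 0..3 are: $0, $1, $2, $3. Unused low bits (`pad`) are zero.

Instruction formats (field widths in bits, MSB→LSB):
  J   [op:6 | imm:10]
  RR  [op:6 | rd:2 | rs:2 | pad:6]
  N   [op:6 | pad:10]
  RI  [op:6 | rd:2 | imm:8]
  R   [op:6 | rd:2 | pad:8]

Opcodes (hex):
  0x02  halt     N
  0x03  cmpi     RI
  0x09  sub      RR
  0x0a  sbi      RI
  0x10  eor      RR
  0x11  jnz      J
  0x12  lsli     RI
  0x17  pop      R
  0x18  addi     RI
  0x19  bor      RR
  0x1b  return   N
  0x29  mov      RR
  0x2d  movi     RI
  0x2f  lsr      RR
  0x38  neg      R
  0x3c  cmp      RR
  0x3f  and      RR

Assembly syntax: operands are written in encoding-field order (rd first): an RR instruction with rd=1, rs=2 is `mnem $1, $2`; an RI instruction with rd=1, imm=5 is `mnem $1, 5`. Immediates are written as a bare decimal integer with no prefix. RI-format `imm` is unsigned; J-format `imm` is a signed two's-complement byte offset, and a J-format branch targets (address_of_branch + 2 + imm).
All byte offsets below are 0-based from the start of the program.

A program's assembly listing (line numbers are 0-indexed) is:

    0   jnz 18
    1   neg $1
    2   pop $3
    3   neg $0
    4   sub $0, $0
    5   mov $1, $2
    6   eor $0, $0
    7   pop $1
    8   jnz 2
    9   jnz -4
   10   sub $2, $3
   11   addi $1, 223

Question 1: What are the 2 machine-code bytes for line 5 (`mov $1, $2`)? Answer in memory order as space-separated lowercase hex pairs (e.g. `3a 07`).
a5 80

line 5 (mov): pack op=0x29:6|rd=1:2|rs=2:2|pad=0:6 = 0xa580; big→ a5 80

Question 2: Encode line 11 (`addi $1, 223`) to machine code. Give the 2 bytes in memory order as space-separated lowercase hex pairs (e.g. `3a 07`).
61 df

11. addi fields op=0x18:6|rd=1:2|imm=223:8 → word 61dfh → 61 df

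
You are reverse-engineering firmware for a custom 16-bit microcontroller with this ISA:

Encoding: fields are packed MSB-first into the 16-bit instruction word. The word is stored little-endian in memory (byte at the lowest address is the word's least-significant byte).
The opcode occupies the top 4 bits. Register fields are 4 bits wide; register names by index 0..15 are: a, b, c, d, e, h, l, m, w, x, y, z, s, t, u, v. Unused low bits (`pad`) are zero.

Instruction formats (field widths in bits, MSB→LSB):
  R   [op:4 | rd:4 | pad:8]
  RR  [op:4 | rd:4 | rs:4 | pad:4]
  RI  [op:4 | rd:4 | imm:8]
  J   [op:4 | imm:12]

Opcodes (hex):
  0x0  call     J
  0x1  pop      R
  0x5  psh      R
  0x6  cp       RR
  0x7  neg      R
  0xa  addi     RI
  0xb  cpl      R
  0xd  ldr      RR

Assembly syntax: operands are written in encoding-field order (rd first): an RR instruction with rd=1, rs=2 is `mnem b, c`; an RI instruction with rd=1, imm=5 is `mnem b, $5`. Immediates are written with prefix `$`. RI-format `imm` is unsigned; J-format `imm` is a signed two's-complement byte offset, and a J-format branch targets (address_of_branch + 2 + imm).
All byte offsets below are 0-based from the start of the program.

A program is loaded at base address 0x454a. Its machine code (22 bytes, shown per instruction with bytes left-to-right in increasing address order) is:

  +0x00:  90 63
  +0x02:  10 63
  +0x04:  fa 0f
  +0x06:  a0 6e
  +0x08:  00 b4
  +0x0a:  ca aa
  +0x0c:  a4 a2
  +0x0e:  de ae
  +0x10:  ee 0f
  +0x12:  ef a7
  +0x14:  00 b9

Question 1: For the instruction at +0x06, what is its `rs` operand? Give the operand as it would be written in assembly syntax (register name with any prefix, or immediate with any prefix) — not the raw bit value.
@+06  little-endian(a0 6e) = 0x6ea0
  opcode bits[15:12]=0x6: cp/RR
  [11:8] rd=14 = u
  [7:4] rs=10 = y

y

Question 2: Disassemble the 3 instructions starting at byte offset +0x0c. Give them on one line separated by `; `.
addi c, $164; addi u, $222; call $-18

[0c] a4 a2 → 0xa2a4
  op=0xa2a4>>12=0xa ⇒ addi (RI)
  [11:8] rd=2 = c
  [7:0] imm=164 = $164
[0e] de ae → 0xaede
  op=0xaede>>12=0xa ⇒ addi (RI)
  [11:8] rd=14 = u
  [7:0] imm=222 = $222
[10] ee 0f → 0x0fee
  op=0x0fee>>12=0x0 ⇒ call (J)
  [11:0] imm=4078 (s12→-18) = $-18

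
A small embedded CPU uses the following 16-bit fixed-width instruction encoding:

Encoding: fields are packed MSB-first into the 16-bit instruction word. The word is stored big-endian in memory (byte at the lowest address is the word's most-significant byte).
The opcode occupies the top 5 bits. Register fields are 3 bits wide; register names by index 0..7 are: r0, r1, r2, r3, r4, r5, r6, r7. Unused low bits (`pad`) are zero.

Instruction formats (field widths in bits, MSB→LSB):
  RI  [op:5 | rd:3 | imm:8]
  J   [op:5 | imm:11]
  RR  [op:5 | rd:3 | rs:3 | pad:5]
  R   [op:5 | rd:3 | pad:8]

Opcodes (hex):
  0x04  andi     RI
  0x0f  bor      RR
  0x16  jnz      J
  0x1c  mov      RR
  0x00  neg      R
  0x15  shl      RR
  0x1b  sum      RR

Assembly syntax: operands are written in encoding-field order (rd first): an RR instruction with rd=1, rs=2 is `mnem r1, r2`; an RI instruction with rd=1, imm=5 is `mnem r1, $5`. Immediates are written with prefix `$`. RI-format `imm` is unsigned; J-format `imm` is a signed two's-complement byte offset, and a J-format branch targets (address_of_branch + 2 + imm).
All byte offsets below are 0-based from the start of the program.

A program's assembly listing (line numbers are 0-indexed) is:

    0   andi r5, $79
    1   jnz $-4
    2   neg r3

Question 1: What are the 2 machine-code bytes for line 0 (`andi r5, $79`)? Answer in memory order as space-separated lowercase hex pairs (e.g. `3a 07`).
25 4f

0. andi fields op=0x4:5|rd=5:3|imm=79:8 → word 254fh → 25 4f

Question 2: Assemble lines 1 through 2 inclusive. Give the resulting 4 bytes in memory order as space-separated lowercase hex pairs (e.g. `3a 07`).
b7 fc 03 00

L1: jnz op=0x16:5|imm=-4:11 ⇒ 0xb7fc ⇒ big b7 fc
L2: neg op=0x0:5|rd=3:3|pad=0:8 ⇒ 0x0300 ⇒ big 03 00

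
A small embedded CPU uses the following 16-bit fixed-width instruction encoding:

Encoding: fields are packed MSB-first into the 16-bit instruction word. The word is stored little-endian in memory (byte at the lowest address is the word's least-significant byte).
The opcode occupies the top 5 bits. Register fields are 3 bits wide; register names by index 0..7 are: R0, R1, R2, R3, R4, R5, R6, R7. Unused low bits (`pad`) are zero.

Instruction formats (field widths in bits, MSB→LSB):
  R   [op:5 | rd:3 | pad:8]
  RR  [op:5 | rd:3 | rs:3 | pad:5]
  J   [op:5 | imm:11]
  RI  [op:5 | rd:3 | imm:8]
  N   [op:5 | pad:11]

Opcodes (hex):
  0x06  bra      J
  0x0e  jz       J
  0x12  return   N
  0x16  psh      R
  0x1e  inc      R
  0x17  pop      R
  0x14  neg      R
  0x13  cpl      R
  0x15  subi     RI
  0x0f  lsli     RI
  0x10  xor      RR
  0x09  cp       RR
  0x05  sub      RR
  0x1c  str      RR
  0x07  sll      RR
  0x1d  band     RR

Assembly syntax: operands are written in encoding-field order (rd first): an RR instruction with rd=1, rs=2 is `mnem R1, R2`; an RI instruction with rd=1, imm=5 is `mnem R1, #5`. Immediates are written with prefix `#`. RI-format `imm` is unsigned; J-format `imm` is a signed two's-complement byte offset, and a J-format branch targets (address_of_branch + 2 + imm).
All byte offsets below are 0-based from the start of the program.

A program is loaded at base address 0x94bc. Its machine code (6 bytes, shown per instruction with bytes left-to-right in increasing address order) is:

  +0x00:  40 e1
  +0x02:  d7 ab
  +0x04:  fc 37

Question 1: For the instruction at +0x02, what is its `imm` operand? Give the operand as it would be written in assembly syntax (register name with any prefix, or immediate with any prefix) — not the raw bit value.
off 0x02: read d7 ab as little → 0xabd7
  top 5b → 0x15 → subi [RI]
  [10:8] rd=3 = R3
  [7:0] imm=215 = #215

#215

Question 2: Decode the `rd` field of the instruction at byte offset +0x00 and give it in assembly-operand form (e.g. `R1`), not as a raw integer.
R1

off 0x00: read 40 e1 as little → 0xe140
  op=0xe140>>11=0x1c ⇒ str (RR)
  rd: (w>>8)&0x7=0x1 → R1
  rs: (w>>5)&0x7=0x2 → R2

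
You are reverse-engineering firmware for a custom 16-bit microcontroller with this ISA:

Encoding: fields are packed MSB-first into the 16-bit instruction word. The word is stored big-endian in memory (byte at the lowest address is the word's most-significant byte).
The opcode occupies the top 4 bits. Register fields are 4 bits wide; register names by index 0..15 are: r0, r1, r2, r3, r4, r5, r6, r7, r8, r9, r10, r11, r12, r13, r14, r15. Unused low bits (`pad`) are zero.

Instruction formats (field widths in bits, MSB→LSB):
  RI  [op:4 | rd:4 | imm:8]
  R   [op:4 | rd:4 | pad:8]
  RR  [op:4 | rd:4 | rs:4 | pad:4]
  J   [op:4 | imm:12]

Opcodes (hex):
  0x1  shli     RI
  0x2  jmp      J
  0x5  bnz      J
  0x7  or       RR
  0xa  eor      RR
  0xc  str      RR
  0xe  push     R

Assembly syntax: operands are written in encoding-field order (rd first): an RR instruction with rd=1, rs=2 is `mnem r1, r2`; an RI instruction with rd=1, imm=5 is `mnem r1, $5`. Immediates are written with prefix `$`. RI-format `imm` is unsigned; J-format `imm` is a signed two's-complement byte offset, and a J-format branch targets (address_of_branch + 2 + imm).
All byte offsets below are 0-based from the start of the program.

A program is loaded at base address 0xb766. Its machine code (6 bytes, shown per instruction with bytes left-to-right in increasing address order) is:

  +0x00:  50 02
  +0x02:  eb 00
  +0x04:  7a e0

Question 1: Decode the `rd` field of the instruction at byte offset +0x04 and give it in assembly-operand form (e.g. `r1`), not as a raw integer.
r10

off 0x04: read 7a e0 as big → 0x7ae0
  opcode bits[15:12]=0x7: or/RR
  rd@[11:8]=0xa ⇒ r10
  rs@[7:4]=0xe ⇒ r14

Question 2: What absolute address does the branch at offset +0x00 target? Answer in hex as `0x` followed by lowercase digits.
+0x00: 50 02 ⇒ word 0x5002 (big)
  top 4b → 0x5 → bnz [J]
  imm: (w>>0)&0xfff=0x2 → $2
  target = base 0xb766 + off 0x00 + 2 + imm 2 = 0xb76a

0xb76a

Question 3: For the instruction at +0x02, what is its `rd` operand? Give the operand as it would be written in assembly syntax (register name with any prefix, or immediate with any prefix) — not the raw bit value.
r11

+0x02: eb 00 ⇒ word 0xeb00 (big)
  op=0xeb00>>12=0xe ⇒ push (R)
  [11:8] rd=11 = r11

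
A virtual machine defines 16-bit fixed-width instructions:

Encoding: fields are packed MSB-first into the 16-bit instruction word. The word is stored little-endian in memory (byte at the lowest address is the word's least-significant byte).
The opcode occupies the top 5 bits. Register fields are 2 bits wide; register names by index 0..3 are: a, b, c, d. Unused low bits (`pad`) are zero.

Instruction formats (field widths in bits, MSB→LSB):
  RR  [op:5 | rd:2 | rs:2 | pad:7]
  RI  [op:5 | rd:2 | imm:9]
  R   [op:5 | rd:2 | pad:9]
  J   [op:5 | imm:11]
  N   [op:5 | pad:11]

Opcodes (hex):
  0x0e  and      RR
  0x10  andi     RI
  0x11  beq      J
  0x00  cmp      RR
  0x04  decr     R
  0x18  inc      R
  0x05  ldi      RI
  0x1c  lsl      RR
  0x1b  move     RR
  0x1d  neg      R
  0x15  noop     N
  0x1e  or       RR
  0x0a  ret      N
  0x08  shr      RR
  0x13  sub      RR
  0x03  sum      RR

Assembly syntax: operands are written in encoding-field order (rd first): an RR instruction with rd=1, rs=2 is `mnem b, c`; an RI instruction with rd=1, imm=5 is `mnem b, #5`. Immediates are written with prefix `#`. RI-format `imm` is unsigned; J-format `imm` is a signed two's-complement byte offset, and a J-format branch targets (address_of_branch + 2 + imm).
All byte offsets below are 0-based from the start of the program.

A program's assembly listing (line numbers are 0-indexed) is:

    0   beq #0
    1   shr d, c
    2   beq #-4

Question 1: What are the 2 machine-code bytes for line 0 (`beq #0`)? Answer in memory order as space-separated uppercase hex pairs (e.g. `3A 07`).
00 88

L0: beq op=0x11:5|imm=0:11 ⇒ 0x8800 ⇒ little 00 88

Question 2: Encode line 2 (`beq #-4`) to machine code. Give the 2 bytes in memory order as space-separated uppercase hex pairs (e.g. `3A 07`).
FC 8F

line 2 (beq): pack op=0x11:5|imm=-4:11 = 0x8ffc; little→ fc 8f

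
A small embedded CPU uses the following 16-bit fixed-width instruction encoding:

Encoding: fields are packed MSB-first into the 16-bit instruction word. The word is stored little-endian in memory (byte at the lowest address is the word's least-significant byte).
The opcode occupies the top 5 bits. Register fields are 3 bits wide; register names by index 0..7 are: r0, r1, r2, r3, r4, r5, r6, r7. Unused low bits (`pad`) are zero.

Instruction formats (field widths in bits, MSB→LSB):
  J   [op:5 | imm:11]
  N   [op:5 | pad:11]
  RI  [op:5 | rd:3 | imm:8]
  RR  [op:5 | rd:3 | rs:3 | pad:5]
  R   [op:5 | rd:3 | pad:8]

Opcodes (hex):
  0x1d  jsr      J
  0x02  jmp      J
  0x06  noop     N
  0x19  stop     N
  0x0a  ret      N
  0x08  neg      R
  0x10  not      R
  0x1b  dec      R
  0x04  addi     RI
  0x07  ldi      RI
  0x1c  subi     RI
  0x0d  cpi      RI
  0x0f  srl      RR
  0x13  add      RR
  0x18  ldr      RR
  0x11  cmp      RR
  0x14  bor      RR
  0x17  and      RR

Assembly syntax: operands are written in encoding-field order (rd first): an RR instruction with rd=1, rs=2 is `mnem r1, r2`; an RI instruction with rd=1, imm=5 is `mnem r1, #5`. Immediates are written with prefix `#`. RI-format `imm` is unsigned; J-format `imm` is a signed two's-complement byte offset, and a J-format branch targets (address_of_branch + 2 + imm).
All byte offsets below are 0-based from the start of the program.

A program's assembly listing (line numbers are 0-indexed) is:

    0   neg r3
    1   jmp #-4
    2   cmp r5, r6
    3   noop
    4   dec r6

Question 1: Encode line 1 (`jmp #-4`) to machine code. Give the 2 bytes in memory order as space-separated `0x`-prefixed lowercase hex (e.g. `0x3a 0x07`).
1. jmp fields op=0x2:5|imm=-4:11 → word 17fch → fc 17

0xfc 0x17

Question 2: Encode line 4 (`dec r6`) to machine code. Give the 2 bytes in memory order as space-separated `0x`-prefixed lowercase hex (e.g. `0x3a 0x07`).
L4: dec op=0x1b:5|rd=6:3|pad=0:8 ⇒ 0xde00 ⇒ little 00 de

0x00 0xde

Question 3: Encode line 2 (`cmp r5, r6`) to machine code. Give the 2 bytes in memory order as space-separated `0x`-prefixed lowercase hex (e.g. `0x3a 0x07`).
0xc0 0x8d

line 2 (cmp): pack op=0x11:5|rd=5:3|rs=6:3|pad=0:5 = 0x8dc0; little→ c0 8d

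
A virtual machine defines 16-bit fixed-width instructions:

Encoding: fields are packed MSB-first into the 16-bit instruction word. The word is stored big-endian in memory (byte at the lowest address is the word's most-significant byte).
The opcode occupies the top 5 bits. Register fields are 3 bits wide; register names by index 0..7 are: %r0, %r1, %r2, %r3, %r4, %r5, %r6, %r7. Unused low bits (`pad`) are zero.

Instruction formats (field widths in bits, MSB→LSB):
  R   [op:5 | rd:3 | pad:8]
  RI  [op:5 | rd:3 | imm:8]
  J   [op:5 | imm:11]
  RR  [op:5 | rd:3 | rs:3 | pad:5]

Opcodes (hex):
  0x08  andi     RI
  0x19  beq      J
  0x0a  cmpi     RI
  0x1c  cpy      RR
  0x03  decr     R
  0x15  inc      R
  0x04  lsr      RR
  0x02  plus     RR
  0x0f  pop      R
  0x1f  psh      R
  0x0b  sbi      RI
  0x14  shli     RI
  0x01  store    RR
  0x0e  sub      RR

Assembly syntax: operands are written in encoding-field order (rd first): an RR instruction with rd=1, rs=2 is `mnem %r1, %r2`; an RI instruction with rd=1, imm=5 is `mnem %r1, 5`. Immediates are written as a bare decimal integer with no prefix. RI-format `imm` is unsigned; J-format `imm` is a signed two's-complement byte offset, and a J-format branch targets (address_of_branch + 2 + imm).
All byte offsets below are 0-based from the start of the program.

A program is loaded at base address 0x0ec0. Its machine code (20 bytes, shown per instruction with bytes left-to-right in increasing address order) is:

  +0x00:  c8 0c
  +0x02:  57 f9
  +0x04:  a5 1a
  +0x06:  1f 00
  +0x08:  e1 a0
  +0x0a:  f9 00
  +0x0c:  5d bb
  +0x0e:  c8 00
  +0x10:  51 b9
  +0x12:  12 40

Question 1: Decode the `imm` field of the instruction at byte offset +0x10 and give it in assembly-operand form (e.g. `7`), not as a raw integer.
185

+0x10: 51 b9 ⇒ word 0x51b9 (big)
  op=0x51b9>>11=0xa ⇒ cmpi (RI)
  rd: (w>>8)&0x7=0x1 → %r1
  imm: (w>>0)&0xff=0xb9 → 185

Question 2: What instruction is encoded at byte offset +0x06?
decr %r7

off 0x06: read 1f 00 as big → 0x1f00
  op=0x1f00>>11=0x3 ⇒ decr (R)
  rd@[10:8]=0x7 ⇒ %r7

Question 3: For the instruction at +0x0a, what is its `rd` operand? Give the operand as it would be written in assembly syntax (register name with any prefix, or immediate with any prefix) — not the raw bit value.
off 0x0a: read f9 00 as big → 0xf900
  opcode bits[15:11]=0x1f: psh/R
  [10:8] rd=1 = %r1

%r1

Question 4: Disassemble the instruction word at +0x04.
@+04  big-endian(a5 1a) = 0xa51a
  top 5b → 0x14 → shli [RI]
  rd: (w>>8)&0x7=0x5 → %r5
  imm: (w>>0)&0xff=0x1a → 26

shli %r5, 26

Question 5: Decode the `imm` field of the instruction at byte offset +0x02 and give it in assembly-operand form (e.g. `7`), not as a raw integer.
[02] 57 f9 → 0x57f9
  opcode bits[15:11]=0xa: cmpi/RI
  rd@[10:8]=0x7 ⇒ %r7
  imm@[7:0]=0xf9 ⇒ 249

249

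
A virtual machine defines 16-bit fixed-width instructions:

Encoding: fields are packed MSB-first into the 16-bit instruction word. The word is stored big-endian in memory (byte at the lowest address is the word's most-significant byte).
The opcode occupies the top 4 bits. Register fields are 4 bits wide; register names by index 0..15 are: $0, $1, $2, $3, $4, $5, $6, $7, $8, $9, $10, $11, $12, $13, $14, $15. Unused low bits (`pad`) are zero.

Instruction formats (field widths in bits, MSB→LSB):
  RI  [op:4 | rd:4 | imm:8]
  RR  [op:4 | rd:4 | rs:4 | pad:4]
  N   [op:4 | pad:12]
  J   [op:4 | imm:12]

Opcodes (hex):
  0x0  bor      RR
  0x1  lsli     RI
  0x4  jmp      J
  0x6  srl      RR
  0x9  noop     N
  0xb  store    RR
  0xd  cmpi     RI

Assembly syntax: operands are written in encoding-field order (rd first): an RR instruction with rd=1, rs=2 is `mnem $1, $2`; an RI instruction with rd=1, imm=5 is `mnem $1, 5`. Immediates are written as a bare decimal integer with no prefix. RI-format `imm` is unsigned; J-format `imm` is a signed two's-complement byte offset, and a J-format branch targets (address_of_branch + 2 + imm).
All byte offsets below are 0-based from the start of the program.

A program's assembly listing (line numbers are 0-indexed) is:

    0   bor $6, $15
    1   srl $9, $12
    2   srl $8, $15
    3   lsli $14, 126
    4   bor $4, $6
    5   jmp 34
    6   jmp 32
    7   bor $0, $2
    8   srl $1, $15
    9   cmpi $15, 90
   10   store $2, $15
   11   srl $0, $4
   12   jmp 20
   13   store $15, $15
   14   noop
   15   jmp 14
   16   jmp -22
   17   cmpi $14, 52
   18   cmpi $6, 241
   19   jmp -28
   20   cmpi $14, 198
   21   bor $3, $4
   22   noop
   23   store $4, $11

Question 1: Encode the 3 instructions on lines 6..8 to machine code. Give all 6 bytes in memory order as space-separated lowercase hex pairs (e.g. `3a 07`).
6. jmp fields op=0x4:4|imm=32:12 → word 4020h → 40 20
7. bor fields op=0x0:4|rd=0:4|rs=2:4|pad=0:4 → word 0020h → 00 20
8. srl fields op=0x6:4|rd=1:4|rs=15:4|pad=0:4 → word 61f0h → 61 f0

40 20 00 20 61 f0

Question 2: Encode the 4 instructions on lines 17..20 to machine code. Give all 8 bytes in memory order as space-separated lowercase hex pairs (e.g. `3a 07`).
17. cmpi fields op=0xd:4|rd=14:4|imm=52:8 → word de34h → de 34
18. cmpi fields op=0xd:4|rd=6:4|imm=241:8 → word d6f1h → d6 f1
19. jmp fields op=0x4:4|imm=-28:12 → word 4fe4h → 4f e4
20. cmpi fields op=0xd:4|rd=14:4|imm=198:8 → word dec6h → de c6

de 34 d6 f1 4f e4 de c6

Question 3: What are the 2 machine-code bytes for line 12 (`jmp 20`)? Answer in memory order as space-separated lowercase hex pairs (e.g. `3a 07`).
40 14

12. jmp fields op=0x4:4|imm=20:12 → word 4014h → 40 14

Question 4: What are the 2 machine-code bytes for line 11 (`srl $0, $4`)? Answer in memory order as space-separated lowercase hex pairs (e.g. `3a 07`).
60 40

line 11 (srl): pack op=0x6:4|rd=0:4|rs=4:4|pad=0:4 = 0x6040; big→ 60 40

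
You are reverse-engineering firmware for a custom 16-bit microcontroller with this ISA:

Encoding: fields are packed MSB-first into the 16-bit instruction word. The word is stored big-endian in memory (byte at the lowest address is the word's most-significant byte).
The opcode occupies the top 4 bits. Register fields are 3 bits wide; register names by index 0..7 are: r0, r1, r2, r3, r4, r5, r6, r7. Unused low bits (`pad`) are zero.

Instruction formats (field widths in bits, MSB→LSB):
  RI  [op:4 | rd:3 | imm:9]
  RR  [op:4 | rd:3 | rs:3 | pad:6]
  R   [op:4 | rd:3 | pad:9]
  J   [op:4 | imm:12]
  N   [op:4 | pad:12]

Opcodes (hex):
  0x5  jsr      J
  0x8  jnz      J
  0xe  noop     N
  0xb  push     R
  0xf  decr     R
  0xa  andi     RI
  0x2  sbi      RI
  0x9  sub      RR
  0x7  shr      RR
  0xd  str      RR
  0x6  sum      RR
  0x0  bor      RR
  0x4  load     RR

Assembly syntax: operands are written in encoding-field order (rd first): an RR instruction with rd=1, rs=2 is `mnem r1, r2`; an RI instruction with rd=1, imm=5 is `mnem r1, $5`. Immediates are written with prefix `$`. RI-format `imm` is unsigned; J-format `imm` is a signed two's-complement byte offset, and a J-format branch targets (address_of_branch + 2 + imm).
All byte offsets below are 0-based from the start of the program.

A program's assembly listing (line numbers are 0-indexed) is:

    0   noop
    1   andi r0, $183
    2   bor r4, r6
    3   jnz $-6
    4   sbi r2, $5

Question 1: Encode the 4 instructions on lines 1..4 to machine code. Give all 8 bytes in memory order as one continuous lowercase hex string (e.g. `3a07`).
a0b709808ffa2405

L1: andi op=0xa:4|rd=0:3|imm=183:9 ⇒ 0xa0b7 ⇒ big a0 b7
L2: bor op=0x0:4|rd=4:3|rs=6:3|pad=0:6 ⇒ 0x0980 ⇒ big 09 80
L3: jnz op=0x8:4|imm=-6:12 ⇒ 0x8ffa ⇒ big 8f fa
L4: sbi op=0x2:4|rd=2:3|imm=5:9 ⇒ 0x2405 ⇒ big 24 05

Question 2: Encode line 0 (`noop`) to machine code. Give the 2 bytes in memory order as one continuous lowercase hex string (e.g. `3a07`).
e000

0. noop fields op=0xe:4|pad=0:12 → word e000h → e0 00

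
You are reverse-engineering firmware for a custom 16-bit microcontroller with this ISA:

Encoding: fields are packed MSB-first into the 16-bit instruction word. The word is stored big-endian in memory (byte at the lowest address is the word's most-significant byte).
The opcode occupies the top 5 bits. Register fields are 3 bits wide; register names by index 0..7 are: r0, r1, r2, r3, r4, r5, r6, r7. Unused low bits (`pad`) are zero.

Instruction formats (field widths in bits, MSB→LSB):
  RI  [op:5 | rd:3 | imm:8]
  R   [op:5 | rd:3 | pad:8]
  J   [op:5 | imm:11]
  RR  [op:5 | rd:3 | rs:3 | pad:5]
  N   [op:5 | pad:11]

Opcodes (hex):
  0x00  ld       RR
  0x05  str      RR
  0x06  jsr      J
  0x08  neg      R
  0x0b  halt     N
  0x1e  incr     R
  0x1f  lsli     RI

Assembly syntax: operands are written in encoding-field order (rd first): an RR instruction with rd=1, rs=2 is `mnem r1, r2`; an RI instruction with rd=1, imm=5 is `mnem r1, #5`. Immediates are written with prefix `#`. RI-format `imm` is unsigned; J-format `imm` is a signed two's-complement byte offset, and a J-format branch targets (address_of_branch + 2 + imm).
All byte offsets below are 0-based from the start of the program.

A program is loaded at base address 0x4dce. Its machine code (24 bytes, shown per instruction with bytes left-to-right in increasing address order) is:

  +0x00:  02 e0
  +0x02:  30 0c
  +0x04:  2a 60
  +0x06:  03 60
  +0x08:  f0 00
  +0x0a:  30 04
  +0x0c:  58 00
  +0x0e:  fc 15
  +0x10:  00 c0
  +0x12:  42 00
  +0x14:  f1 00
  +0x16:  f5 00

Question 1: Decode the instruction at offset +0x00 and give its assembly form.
ld r2, r7

[00] 02 e0 → 0x02e0
  top 5b → 0x0 → ld [RR]
  rd: (w>>8)&0x7=0x2 → r2
  rs: (w>>5)&0x7=0x7 → r7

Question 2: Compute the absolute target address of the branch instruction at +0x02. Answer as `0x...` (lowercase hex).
off 0x02: read 30 0c as big → 0x300c
  top 5b → 0x6 → jsr [J]
  [10:0] imm=12 = #12
  target = base 0x4dce + off 0x02 + 2 + imm 12 = 0x4dde

0x4dde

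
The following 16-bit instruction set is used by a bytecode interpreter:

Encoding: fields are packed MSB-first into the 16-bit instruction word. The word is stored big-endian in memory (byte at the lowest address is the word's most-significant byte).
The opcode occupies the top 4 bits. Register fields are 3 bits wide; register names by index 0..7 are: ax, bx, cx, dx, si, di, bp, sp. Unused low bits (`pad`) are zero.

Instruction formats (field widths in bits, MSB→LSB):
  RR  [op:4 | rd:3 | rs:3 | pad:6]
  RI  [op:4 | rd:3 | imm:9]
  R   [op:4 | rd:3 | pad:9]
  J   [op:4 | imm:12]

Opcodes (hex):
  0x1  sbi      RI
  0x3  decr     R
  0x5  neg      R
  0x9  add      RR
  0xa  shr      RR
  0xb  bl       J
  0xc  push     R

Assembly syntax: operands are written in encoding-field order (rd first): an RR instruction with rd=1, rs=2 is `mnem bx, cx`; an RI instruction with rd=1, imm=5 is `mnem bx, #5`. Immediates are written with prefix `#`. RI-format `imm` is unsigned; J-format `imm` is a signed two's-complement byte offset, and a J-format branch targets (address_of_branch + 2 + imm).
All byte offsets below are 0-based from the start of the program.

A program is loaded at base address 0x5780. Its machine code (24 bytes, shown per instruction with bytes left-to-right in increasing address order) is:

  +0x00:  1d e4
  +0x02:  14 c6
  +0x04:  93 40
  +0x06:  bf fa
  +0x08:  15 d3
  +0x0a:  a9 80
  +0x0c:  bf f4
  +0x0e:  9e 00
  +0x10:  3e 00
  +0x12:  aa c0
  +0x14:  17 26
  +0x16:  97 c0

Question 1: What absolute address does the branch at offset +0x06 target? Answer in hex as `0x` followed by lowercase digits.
0x5782

@+06  big-endian(bf fa) = 0xbffa
  opcode bits[15:12]=0xb: bl/J
  imm@[11:0]=0xffa (s12→-6) ⇒ #-6
  target = base 0x5780 + off 0x06 + 2 + imm -6 = 0x5782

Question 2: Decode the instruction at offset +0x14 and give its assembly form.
@+14  big-endian(17 26) = 0x1726
  op=0x1726>>12=0x1 ⇒ sbi (RI)
  [11:9] rd=3 = dx
  [8:0] imm=294 = #294

sbi dx, #294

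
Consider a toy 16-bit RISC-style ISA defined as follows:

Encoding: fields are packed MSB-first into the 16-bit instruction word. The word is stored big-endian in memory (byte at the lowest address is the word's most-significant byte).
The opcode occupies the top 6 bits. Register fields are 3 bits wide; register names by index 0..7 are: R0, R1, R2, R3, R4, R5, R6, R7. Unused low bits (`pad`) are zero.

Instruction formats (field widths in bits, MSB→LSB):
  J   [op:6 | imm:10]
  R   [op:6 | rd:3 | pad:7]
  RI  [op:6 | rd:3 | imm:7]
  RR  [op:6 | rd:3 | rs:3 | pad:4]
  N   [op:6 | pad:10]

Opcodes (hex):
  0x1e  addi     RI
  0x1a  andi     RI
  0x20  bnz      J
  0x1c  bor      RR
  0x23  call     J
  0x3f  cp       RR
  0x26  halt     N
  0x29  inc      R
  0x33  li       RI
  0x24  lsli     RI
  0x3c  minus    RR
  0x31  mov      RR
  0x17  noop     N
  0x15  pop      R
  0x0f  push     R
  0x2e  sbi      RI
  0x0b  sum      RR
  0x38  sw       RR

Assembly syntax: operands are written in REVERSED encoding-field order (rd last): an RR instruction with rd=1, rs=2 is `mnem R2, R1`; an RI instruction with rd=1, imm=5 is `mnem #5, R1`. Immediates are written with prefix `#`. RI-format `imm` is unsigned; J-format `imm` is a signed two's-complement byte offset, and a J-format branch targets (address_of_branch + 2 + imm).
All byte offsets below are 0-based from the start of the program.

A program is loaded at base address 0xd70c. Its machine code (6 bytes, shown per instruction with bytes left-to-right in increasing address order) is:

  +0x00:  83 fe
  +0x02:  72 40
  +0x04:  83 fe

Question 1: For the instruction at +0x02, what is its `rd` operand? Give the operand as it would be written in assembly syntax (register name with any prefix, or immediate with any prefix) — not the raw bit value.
off 0x02: read 72 40 as big → 0x7240
  op=0x7240>>10=0x1c ⇒ bor (RR)
  [9:7] rd=4 = R4
  [6:4] rs=4 = R4

R4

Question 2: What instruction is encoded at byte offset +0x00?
[00] 83 fe → 0x83fe
  opcode bits[15:10]=0x20: bnz/J
  [9:0] imm=1022 (s10→-2) = #-2

bnz #-2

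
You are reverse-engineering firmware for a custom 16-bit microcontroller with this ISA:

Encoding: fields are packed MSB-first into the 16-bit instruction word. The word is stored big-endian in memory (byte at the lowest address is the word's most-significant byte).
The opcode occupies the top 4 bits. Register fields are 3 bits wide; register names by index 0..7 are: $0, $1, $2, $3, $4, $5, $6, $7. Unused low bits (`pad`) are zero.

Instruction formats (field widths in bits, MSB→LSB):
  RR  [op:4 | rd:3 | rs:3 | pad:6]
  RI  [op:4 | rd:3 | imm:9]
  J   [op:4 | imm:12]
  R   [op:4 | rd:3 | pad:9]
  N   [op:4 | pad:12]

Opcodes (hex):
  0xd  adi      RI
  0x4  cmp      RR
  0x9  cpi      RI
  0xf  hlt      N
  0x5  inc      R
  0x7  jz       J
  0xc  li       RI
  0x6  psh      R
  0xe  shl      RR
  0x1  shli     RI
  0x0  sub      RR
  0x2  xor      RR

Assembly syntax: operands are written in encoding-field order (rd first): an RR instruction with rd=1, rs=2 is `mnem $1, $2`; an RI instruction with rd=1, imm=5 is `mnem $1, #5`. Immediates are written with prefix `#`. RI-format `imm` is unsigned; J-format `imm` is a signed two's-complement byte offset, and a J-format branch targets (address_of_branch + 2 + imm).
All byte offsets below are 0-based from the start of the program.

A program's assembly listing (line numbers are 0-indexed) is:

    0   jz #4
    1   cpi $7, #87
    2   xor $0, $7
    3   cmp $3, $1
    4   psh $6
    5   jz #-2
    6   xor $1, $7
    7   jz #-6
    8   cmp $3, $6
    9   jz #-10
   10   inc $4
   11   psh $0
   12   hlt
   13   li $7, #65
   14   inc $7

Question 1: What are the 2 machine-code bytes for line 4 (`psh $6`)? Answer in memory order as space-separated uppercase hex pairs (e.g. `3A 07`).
line 4 (psh): pack op=0x6:4|rd=6:3|pad=0:9 = 0x6c00; big→ 6c 00

6C 00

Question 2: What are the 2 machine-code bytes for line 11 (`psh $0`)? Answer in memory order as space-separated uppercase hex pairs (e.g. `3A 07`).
line 11 (psh): pack op=0x6:4|rd=0:3|pad=0:9 = 0x6000; big→ 60 00

60 00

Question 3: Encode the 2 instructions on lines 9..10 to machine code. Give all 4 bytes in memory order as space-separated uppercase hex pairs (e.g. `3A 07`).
7F F6 58 00

L9: jz op=0x7:4|imm=-10:12 ⇒ 0x7ff6 ⇒ big 7f f6
L10: inc op=0x5:4|rd=4:3|pad=0:9 ⇒ 0x5800 ⇒ big 58 00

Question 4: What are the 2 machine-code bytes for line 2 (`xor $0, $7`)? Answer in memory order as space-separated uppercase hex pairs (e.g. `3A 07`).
21 C0

2. xor fields op=0x2:4|rd=0:3|rs=7:3|pad=0:6 → word 21c0h → 21 c0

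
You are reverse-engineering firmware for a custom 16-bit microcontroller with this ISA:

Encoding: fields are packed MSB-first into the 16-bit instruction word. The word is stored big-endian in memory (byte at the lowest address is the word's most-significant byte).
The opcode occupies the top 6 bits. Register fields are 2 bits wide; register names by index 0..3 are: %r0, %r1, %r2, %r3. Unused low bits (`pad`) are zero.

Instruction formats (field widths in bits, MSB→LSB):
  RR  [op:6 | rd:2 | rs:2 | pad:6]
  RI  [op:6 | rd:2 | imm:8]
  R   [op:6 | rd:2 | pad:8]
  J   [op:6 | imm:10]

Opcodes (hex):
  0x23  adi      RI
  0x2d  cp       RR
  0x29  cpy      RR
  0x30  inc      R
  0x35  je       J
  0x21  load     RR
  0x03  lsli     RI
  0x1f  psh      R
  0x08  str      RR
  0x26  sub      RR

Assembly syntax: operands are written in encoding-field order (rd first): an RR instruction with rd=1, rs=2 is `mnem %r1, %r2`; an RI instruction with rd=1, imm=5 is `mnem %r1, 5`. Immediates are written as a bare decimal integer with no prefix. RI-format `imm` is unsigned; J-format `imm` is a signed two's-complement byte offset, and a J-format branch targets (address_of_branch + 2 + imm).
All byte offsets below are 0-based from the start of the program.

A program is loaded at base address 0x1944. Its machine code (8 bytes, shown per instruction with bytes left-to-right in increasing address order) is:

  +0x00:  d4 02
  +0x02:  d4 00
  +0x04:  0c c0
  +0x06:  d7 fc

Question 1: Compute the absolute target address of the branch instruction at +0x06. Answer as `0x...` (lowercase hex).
0x1948

@+06  big-endian(d7 fc) = 0xd7fc
  top 6b → 0x35 → je [J]
  [9:0] imm=1020 (s10→-4) = -4
  target = base 0x1944 + off 0x06 + 2 + imm -4 = 0x1948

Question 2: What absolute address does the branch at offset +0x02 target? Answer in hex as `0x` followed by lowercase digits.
off 0x02: read d4 00 as big → 0xd400
  opcode bits[15:10]=0x35: je/J
  imm: (w>>0)&0x3ff=0x0 → 0
  target = base 0x1944 + off 0x02 + 2 + imm 0 = 0x1948

0x1948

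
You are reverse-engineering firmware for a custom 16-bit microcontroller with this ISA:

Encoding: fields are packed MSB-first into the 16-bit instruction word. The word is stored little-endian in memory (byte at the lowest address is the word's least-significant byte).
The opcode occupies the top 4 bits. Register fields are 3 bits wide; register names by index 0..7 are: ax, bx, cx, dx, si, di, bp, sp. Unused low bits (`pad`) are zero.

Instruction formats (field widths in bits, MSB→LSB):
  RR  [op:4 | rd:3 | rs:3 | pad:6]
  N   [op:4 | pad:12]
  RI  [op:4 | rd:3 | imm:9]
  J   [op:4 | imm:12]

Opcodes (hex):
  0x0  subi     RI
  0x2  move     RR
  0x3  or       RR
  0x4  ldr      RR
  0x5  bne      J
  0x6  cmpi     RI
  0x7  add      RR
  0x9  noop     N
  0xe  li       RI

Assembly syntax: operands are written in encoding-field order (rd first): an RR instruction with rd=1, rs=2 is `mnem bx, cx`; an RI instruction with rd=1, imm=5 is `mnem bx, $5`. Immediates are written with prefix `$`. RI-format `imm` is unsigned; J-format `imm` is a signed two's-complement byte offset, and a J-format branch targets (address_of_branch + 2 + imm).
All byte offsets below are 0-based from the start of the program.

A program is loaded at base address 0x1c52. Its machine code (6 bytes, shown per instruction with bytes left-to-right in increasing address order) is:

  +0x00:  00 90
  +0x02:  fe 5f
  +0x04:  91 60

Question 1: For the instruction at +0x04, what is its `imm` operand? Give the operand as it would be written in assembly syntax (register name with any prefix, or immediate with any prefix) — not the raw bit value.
off 0x04: read 91 60 as little → 0x6091
  top 4b → 0x6 → cmpi [RI]
  rd@[11:9]=0x0 ⇒ ax
  imm@[8:0]=0x91 ⇒ $145

$145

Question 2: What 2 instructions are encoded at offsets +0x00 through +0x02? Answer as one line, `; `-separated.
@+00  little-endian(00 90) = 0x9000
  opcode bits[15:12]=0x9: noop/N
@+02  little-endian(fe 5f) = 0x5ffe
  opcode bits[15:12]=0x5: bne/J
  imm@[11:0]=0xffe (s12→-2) ⇒ $-2

noop; bne $-2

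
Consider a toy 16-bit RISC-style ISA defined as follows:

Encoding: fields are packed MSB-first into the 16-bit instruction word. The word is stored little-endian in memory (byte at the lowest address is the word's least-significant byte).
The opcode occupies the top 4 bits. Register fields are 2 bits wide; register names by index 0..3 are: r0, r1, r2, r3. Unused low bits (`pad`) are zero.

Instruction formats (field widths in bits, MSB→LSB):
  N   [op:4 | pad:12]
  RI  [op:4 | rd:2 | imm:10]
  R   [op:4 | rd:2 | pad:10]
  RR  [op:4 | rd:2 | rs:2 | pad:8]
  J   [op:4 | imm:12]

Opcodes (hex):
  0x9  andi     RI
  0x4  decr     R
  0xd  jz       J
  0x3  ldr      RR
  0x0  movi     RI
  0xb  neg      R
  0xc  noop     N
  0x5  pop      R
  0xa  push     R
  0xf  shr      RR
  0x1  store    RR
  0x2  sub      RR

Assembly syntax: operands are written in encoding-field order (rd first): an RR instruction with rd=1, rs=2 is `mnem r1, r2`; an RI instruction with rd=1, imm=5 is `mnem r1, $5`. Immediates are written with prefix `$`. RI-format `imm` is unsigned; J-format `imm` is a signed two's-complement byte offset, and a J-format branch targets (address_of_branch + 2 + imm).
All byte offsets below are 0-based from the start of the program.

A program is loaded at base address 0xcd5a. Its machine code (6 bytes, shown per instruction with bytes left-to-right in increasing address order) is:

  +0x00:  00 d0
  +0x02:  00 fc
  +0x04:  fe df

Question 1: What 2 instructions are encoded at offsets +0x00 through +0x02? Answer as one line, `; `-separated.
jz $0; shr r3, r0

[00] 00 d0 → 0xd000
  opcode bits[15:12]=0xd: jz/J
  imm@[11:0]=0x0 ⇒ $0
[02] 00 fc → 0xfc00
  opcode bits[15:12]=0xf: shr/RR
  rd@[11:10]=0x3 ⇒ r3
  rs@[9:8]=0x0 ⇒ r0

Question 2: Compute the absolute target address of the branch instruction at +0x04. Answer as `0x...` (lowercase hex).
+0x04: fe df ⇒ word 0xdffe (little)
  op=0xdffe>>12=0xd ⇒ jz (J)
  imm@[11:0]=0xffe (s12→-2) ⇒ $-2
  target = base 0xcd5a + off 0x04 + 2 + imm -2 = 0xcd5e

0xcd5e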